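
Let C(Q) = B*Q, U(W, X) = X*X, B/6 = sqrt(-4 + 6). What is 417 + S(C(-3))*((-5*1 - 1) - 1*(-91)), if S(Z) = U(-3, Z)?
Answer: 55497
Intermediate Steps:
B = 6*sqrt(2) (B = 6*sqrt(-4 + 6) = 6*sqrt(2) ≈ 8.4853)
U(W, X) = X**2
C(Q) = 6*Q*sqrt(2) (C(Q) = (6*sqrt(2))*Q = 6*Q*sqrt(2))
S(Z) = Z**2
417 + S(C(-3))*((-5*1 - 1) - 1*(-91)) = 417 + (6*(-3)*sqrt(2))**2*((-5*1 - 1) - 1*(-91)) = 417 + (-18*sqrt(2))**2*((-5 - 1) + 91) = 417 + 648*(-6 + 91) = 417 + 648*85 = 417 + 55080 = 55497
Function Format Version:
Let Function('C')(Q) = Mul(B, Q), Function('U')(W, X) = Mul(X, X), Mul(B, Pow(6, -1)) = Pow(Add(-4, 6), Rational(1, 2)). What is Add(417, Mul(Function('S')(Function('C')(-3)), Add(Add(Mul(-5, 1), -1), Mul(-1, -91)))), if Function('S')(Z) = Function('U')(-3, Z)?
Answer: 55497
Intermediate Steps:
B = Mul(6, Pow(2, Rational(1, 2))) (B = Mul(6, Pow(Add(-4, 6), Rational(1, 2))) = Mul(6, Pow(2, Rational(1, 2))) ≈ 8.4853)
Function('U')(W, X) = Pow(X, 2)
Function('C')(Q) = Mul(6, Q, Pow(2, Rational(1, 2))) (Function('C')(Q) = Mul(Mul(6, Pow(2, Rational(1, 2))), Q) = Mul(6, Q, Pow(2, Rational(1, 2))))
Function('S')(Z) = Pow(Z, 2)
Add(417, Mul(Function('S')(Function('C')(-3)), Add(Add(Mul(-5, 1), -1), Mul(-1, -91)))) = Add(417, Mul(Pow(Mul(6, -3, Pow(2, Rational(1, 2))), 2), Add(Add(Mul(-5, 1), -1), Mul(-1, -91)))) = Add(417, Mul(Pow(Mul(-18, Pow(2, Rational(1, 2))), 2), Add(Add(-5, -1), 91))) = Add(417, Mul(648, Add(-6, 91))) = Add(417, Mul(648, 85)) = Add(417, 55080) = 55497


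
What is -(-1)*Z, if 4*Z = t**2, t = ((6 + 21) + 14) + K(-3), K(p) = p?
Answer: 361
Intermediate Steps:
t = 38 (t = ((6 + 21) + 14) - 3 = (27 + 14) - 3 = 41 - 3 = 38)
Z = 361 (Z = (1/4)*38**2 = (1/4)*1444 = 361)
-(-1)*Z = -(-1)*361 = -1*(-361) = 361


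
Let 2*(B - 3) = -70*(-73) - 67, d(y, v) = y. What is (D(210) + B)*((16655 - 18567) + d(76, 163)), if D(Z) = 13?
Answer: -4658850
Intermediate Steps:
B = 5049/2 (B = 3 + (-70*(-73) - 67)/2 = 3 + (5110 - 67)/2 = 3 + (1/2)*5043 = 3 + 5043/2 = 5049/2 ≈ 2524.5)
(D(210) + B)*((16655 - 18567) + d(76, 163)) = (13 + 5049/2)*((16655 - 18567) + 76) = 5075*(-1912 + 76)/2 = (5075/2)*(-1836) = -4658850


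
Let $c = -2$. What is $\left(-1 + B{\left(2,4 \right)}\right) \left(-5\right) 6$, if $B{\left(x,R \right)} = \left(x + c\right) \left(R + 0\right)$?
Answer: $30$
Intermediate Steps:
$B{\left(x,R \right)} = R \left(-2 + x\right)$ ($B{\left(x,R \right)} = \left(x - 2\right) \left(R + 0\right) = \left(-2 + x\right) R = R \left(-2 + x\right)$)
$\left(-1 + B{\left(2,4 \right)}\right) \left(-5\right) 6 = \left(-1 + 4 \left(-2 + 2\right)\right) \left(-5\right) 6 = \left(-1 + 4 \cdot 0\right) \left(-5\right) 6 = \left(-1 + 0\right) \left(-5\right) 6 = \left(-1\right) \left(-5\right) 6 = 5 \cdot 6 = 30$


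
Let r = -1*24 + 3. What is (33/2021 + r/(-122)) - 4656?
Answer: -1147946205/246562 ≈ -4655.8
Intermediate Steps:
r = -21 (r = -24 + 3 = -21)
(33/2021 + r/(-122)) - 4656 = (33/2021 - 21/(-122)) - 4656 = (33*(1/2021) - 21*(-1/122)) - 4656 = (33/2021 + 21/122) - 4656 = 46467/246562 - 4656 = -1147946205/246562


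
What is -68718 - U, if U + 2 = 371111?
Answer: -439827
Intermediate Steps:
U = 371109 (U = -2 + 371111 = 371109)
-68718 - U = -68718 - 1*371109 = -68718 - 371109 = -439827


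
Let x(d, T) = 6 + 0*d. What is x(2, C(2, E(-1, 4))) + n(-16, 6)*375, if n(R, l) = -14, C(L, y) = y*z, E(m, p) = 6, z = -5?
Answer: -5244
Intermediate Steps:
C(L, y) = -5*y (C(L, y) = y*(-5) = -5*y)
x(d, T) = 6 (x(d, T) = 6 + 0 = 6)
x(2, C(2, E(-1, 4))) + n(-16, 6)*375 = 6 - 14*375 = 6 - 5250 = -5244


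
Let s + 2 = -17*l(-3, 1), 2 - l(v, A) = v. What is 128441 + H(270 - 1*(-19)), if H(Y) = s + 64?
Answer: 128418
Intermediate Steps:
l(v, A) = 2 - v
s = -87 (s = -2 - 17*(2 - 1*(-3)) = -2 - 17*(2 + 3) = -2 - 17*5 = -2 - 85 = -87)
H(Y) = -23 (H(Y) = -87 + 64 = -23)
128441 + H(270 - 1*(-19)) = 128441 - 23 = 128418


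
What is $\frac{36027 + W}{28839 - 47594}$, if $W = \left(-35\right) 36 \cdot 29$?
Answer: $\frac{513}{18755} \approx 0.027353$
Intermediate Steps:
$W = -36540$ ($W = \left(-1260\right) 29 = -36540$)
$\frac{36027 + W}{28839 - 47594} = \frac{36027 - 36540}{28839 - 47594} = - \frac{513}{-18755} = \left(-513\right) \left(- \frac{1}{18755}\right) = \frac{513}{18755}$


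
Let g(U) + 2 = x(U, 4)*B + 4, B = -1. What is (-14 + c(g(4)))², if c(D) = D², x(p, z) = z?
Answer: 100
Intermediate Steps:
g(U) = -2 (g(U) = -2 + (4*(-1) + 4) = -2 + (-4 + 4) = -2 + 0 = -2)
(-14 + c(g(4)))² = (-14 + (-2)²)² = (-14 + 4)² = (-10)² = 100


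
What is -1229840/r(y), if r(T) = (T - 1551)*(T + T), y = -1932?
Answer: -153730/1682289 ≈ -0.091381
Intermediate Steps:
r(T) = 2*T*(-1551 + T) (r(T) = (-1551 + T)*(2*T) = 2*T*(-1551 + T))
-1229840/r(y) = -1229840*(-1/(3864*(-1551 - 1932))) = -1229840/(2*(-1932)*(-3483)) = -1229840/13458312 = -1229840*1/13458312 = -153730/1682289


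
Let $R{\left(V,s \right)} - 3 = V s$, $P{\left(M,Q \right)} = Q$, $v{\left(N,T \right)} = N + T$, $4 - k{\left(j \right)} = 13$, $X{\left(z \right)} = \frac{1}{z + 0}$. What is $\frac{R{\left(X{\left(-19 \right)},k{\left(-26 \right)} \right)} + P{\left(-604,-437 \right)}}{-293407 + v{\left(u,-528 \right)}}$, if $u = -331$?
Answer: $\frac{8237}{5591054} \approx 0.0014732$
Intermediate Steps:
$X{\left(z \right)} = \frac{1}{z}$
$k{\left(j \right)} = -9$ ($k{\left(j \right)} = 4 - 13 = -9$)
$R{\left(V,s \right)} = 3 + V s$
$\frac{R{\left(X{\left(-19 \right)},k{\left(-26 \right)} \right)} + P{\left(-604,-437 \right)}}{-293407 + v{\left(u,-528 \right)}} = \frac{\left(3 + \frac{1}{-19} \left(-9\right)\right) - 437}{-293407 - 859} = \frac{\left(3 - - \frac{9}{19}\right) - 437}{-293407 - 859} = \frac{\left(3 + \frac{9}{19}\right) - 437}{-294266} = \left(\frac{66}{19} - 437\right) \left(- \frac{1}{294266}\right) = \left(- \frac{8237}{19}\right) \left(- \frac{1}{294266}\right) = \frac{8237}{5591054}$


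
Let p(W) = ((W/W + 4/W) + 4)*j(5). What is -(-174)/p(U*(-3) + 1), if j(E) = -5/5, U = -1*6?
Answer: -1102/33 ≈ -33.394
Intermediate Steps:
U = -6
j(E) = -1 (j(E) = -5*⅕ = -1)
p(W) = -5 - 4/W (p(W) = ((W/W + 4/W) + 4)*(-1) = ((1 + 4/W) + 4)*(-1) = (5 + 4/W)*(-1) = -5 - 4/W)
-(-174)/p(U*(-3) + 1) = -(-174)/(-5 - 4/(-6*(-3) + 1)) = -(-174)/(-5 - 4/(18 + 1)) = -(-174)/(-5 - 4/19) = -(-174)/(-99/19) = -(-174)*(-19)/99 = -1*1102/33 = -1102/33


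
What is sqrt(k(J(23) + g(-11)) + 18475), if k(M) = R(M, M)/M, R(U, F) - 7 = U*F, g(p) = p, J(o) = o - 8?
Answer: sqrt(73923)/2 ≈ 135.94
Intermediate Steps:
J(o) = -8 + o
R(U, F) = 7 + F*U (R(U, F) = 7 + U*F = 7 + F*U)
k(M) = (7 + M**2)/M (k(M) = (7 + M*M)/M = (7 + M**2)/M)
sqrt(k(J(23) + g(-11)) + 18475) = sqrt((((-8 + 23) - 11) + 7/((-8 + 23) - 11)) + 18475) = sqrt(((15 - 11) + 7/(15 - 11)) + 18475) = sqrt((4 + 7/4) + 18475) = sqrt(23/4 + 18475) = sqrt(73923/4) = sqrt(73923)/2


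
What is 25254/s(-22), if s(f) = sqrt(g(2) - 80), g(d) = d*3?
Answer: -12627*I*sqrt(74)/37 ≈ -2935.7*I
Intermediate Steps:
g(d) = 3*d
s(f) = I*sqrt(74) (s(f) = sqrt(3*2 - 80) = sqrt(6 - 80) = sqrt(-74) = I*sqrt(74))
25254/s(-22) = 25254/((I*sqrt(74))) = 25254*(-I*sqrt(74)/74) = -12627*I*sqrt(74)/37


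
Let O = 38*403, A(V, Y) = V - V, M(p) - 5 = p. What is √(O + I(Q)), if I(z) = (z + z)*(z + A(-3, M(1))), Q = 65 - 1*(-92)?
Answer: 2*√16153 ≈ 254.19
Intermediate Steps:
M(p) = 5 + p
A(V, Y) = 0
Q = 157 (Q = 65 + 92 = 157)
O = 15314
I(z) = 2*z² (I(z) = (z + z)*(z + 0) = (2*z)*z = 2*z²)
√(O + I(Q)) = √(15314 + 2*157²) = √(15314 + 2*24649) = √(15314 + 49298) = √64612 = 2*√16153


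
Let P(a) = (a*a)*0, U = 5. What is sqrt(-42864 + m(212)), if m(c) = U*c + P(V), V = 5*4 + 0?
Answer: 2*I*sqrt(10451) ≈ 204.46*I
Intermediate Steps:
V = 20 (V = 20 + 0 = 20)
P(a) = 0 (P(a) = a**2*0 = 0)
m(c) = 5*c (m(c) = 5*c + 0 = 5*c)
sqrt(-42864 + m(212)) = sqrt(-42864 + 5*212) = sqrt(-42864 + 1060) = sqrt(-41804) = 2*I*sqrt(10451)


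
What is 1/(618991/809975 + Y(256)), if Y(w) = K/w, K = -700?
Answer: -51838400/102130201 ≈ -0.50757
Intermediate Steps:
Y(w) = -700/w
1/(618991/809975 + Y(256)) = 1/(618991/809975 - 700/256) = 1/(618991*(1/809975) - 700*1/256) = 1/(618991/809975 - 175/64) = 1/(-102130201/51838400) = -51838400/102130201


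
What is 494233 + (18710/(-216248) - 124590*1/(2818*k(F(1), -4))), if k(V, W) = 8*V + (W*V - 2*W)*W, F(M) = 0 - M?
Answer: 1054128342203007/2132854024 ≈ 4.9423e+5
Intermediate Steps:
F(M) = -M
k(V, W) = 8*V + W*(-2*W + V*W) (k(V, W) = 8*V + (V*W - 2*W)*W = 8*V + (-2*W + V*W)*W = 8*V + W*(-2*W + V*W))
494233 + (18710/(-216248) - 124590*1/(2818*k(F(1), -4))) = 494233 + (18710/(-216248) - 124590*1/(2818*(-2*(-4)² + 8*(-1*1) - 1*1*(-4)²))) = 494233 + (18710*(-1/216248) - 124590*1/(2818*(-2*16 + 8*(-1) - 1*16))) = 494233 + (-9355/108124 - 124590*1/(2818*(-32 - 8 - 16))) = 494233 + (-9355/108124 - 124590/(2818*(-56))) = 494233 + (-9355/108124 - 124590/(-157808)) = 494233 + (-9355/108124 - 124590*(-1/157808)) = 494233 + (-9355/108124 + 62295/78904) = 494233 + 1499359415/2132854024 = 1054128342203007/2132854024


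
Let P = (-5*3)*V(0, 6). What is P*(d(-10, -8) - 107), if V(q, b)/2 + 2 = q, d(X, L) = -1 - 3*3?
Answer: -7020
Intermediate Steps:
d(X, L) = -10 (d(X, L) = -1 - 9 = -10)
V(q, b) = -4 + 2*q
P = 60 (P = (-5*3)*(-4 + 2*0) = -15*(-4 + 0) = -15*(-4) = 60)
P*(d(-10, -8) - 107) = 60*(-10 - 107) = 60*(-117) = -7020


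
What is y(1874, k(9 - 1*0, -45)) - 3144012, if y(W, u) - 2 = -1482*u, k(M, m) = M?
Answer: -3157348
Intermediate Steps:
y(W, u) = 2 - 1482*u
y(1874, k(9 - 1*0, -45)) - 3144012 = (2 - 1482*(9 - 1*0)) - 3144012 = (2 - 1482*(9 + 0)) - 3144012 = (2 - 1482*9) - 3144012 = (2 - 13338) - 3144012 = -13336 - 3144012 = -3157348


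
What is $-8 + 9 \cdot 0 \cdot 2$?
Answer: $-8$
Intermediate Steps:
$-8 + 9 \cdot 0 \cdot 2 = -8 + 9 \cdot 0 = -8 + 0 = -8$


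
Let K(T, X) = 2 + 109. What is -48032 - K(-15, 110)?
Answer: -48143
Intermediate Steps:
K(T, X) = 111
-48032 - K(-15, 110) = -48032 - 1*111 = -48032 - 111 = -48143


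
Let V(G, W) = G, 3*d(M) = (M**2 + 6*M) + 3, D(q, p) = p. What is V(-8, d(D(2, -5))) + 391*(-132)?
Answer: -51620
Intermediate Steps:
d(M) = 1 + 2*M + M**2/3 (d(M) = ((M**2 + 6*M) + 3)/3 = (3 + M**2 + 6*M)/3 = 1 + 2*M + M**2/3)
V(-8, d(D(2, -5))) + 391*(-132) = -8 + 391*(-132) = -8 - 51612 = -51620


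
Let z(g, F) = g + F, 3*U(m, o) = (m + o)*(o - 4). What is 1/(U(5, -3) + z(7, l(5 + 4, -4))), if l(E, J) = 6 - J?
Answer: 3/37 ≈ 0.081081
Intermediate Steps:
U(m, o) = (-4 + o)*(m + o)/3 (U(m, o) = ((m + o)*(o - 4))/3 = ((m + o)*(-4 + o))/3 = ((-4 + o)*(m + o))/3 = (-4 + o)*(m + o)/3)
z(g, F) = F + g
1/(U(5, -3) + z(7, l(5 + 4, -4))) = 1/((-4/3*5 - 4/3*(-3) + (1/3)*(-3)**2 + (1/3)*5*(-3)) + ((6 - 1*(-4)) + 7)) = 1/((-20/3 + 4 + (1/3)*9 - 5) + ((6 + 4) + 7)) = 1/((-20/3 + 4 + 3 - 5) + (10 + 7)) = 1/(-14/3 + 17) = 1/(37/3) = 3/37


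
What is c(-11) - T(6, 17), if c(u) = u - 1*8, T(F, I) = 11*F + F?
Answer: -91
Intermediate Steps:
T(F, I) = 12*F
c(u) = -8 + u (c(u) = u - 8 = -8 + u)
c(-11) - T(6, 17) = (-8 - 11) - 12*6 = -19 - 1*72 = -19 - 72 = -91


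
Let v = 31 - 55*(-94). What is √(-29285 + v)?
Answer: 6*I*√669 ≈ 155.19*I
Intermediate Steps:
v = 5201 (v = 31 + 5170 = 5201)
√(-29285 + v) = √(-29285 + 5201) = √(-24084) = 6*I*√669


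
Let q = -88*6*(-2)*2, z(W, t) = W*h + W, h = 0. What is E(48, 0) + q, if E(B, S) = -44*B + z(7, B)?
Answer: 7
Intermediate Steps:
z(W, t) = W (z(W, t) = W*0 + W = 0 + W = W)
q = 2112 (q = -(-1056)*2 = -88*(-24) = 2112)
E(B, S) = 7 - 44*B (E(B, S) = -44*B + 7 = 7 - 44*B)
E(48, 0) + q = (7 - 44*48) + 2112 = (7 - 2112) + 2112 = -2105 + 2112 = 7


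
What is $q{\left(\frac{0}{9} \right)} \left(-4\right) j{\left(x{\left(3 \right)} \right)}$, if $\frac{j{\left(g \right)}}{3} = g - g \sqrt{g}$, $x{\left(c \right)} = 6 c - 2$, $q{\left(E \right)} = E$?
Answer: $0$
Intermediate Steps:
$x{\left(c \right)} = -2 + 6 c$
$j{\left(g \right)} = - 3 g^{\frac{3}{2}} + 3 g$ ($j{\left(g \right)} = 3 \left(g - g \sqrt{g}\right) = 3 \left(g - g^{\frac{3}{2}}\right) = - 3 g^{\frac{3}{2}} + 3 g$)
$q{\left(\frac{0}{9} \right)} \left(-4\right) j{\left(x{\left(3 \right)} \right)} = \frac{0}{9} \left(-4\right) \left(- 3 \left(-2 + 6 \cdot 3\right)^{\frac{3}{2}} + 3 \left(-2 + 6 \cdot 3\right)\right) = 0 \cdot \frac{1}{9} \left(-4\right) \left(- 3 \left(-2 + 18\right)^{\frac{3}{2}} + 3 \left(-2 + 18\right)\right) = 0 \left(-4\right) \left(- 3 \cdot 16^{\frac{3}{2}} + 3 \cdot 16\right) = 0 \left(\left(-3\right) 64 + 48\right) = 0 \left(-192 + 48\right) = 0 \left(-144\right) = 0$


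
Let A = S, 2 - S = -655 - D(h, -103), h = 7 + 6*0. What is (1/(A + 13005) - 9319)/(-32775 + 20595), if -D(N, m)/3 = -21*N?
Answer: 32856464/42943635 ≈ 0.76511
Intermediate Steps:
h = 7 (h = 7 + 0 = 7)
D(N, m) = 63*N (D(N, m) = -(-63)*N = 63*N)
S = 1098 (S = 2 - (-655 - 63*7) = 2 - (-655 - 1*441) = 2 - (-655 - 441) = 2 - 1*(-1096) = 2 + 1096 = 1098)
A = 1098
(1/(A + 13005) - 9319)/(-32775 + 20595) = (1/(1098 + 13005) - 9319)/(-32775 + 20595) = (1/14103 - 9319)/(-12180) = (1/14103 - 9319)*(-1/12180) = -131425856/14103*(-1/12180) = 32856464/42943635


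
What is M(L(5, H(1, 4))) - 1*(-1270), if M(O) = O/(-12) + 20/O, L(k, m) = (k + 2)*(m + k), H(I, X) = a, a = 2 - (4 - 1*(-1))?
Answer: 53351/42 ≈ 1270.3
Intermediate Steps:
a = -3 (a = 2 - (4 + 1) = 2 - 1*5 = 2 - 5 = -3)
H(I, X) = -3
L(k, m) = (2 + k)*(k + m)
M(O) = 20/O - O/12 (M(O) = O*(-1/12) + 20/O = -O/12 + 20/O = 20/O - O/12)
M(L(5, H(1, 4))) - 1*(-1270) = (20/(5² + 2*5 + 2*(-3) + 5*(-3)) - (5² + 2*5 + 2*(-3) + 5*(-3))/12) - 1*(-1270) = (20/(25 + 10 - 6 - 15) - (25 + 10 - 6 - 15)/12) + 1270 = (20/14 - 1/12*14) + 1270 = (20*(1/14) - 7/6) + 1270 = (10/7 - 7/6) + 1270 = 11/42 + 1270 = 53351/42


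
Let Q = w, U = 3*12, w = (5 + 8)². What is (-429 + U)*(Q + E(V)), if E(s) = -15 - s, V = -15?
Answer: -66417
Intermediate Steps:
w = 169 (w = 13² = 169)
U = 36
Q = 169
(-429 + U)*(Q + E(V)) = (-429 + 36)*(169 + (-15 - 1*(-15))) = -393*(169 + (-15 + 15)) = -393*(169 + 0) = -393*169 = -66417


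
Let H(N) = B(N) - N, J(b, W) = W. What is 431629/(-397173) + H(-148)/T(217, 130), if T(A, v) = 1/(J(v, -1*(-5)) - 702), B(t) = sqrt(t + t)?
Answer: -40971209617/397173 - 1394*I*sqrt(74) ≈ -1.0316e+5 - 11992.0*I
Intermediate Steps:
B(t) = sqrt(2)*sqrt(t) (B(t) = sqrt(2*t) = sqrt(2)*sqrt(t))
T(A, v) = -1/697 (T(A, v) = 1/(-1*(-5) - 702) = 1/(5 - 702) = 1/(-697) = -1/697)
H(N) = -N + sqrt(2)*sqrt(N) (H(N) = sqrt(2)*sqrt(N) - N = -N + sqrt(2)*sqrt(N))
431629/(-397173) + H(-148)/T(217, 130) = 431629/(-397173) + (-1*(-148) + sqrt(2)*sqrt(-148))/(-1/697) = 431629*(-1/397173) + (148 + sqrt(2)*(2*I*sqrt(37)))*(-697) = -431629/397173 + (148 + 2*I*sqrt(74))*(-697) = -431629/397173 + (-103156 - 1394*I*sqrt(74)) = -40971209617/397173 - 1394*I*sqrt(74)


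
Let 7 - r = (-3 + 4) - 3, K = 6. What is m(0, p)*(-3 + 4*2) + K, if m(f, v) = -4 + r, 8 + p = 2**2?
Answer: 31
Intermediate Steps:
r = 9 (r = 7 - ((-3 + 4) - 3) = 7 - (1 - 3) = 7 - 1*(-2) = 7 + 2 = 9)
p = -4 (p = -8 + 2**2 = -8 + 4 = -4)
m(f, v) = 5 (m(f, v) = -4 + 9 = 5)
m(0, p)*(-3 + 4*2) + K = 5*(-3 + 4*2) + 6 = 5*(-3 + 8) + 6 = 5*5 + 6 = 25 + 6 = 31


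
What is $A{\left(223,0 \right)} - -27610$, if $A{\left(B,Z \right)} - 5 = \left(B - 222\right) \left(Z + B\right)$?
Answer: $27838$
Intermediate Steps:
$A{\left(B,Z \right)} = 5 + \left(-222 + B\right) \left(B + Z\right)$ ($A{\left(B,Z \right)} = 5 + \left(B - 222\right) \left(Z + B\right) = 5 + \left(-222 + B\right) \left(B + Z\right)$)
$A{\left(223,0 \right)} - -27610 = \left(5 + 223^{2} - 49506 - 0 + 223 \cdot 0\right) - -27610 = \left(5 + 49729 - 49506 + 0 + 0\right) + 27610 = 228 + 27610 = 27838$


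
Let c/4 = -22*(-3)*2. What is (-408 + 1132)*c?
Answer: 382272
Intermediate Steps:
c = 528 (c = 4*(-22*(-3)*2) = 4*(66*2) = 4*132 = 528)
(-408 + 1132)*c = (-408 + 1132)*528 = 724*528 = 382272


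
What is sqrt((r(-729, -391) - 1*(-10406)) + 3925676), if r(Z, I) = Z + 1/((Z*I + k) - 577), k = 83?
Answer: sqrt(318629228341189370)/284545 ≈ 1983.8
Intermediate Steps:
r(Z, I) = Z + 1/(-494 + I*Z) (r(Z, I) = Z + 1/((Z*I + 83) - 577) = Z + 1/((I*Z + 83) - 577) = Z + 1/((83 + I*Z) - 577) = Z + 1/(-494 + I*Z))
sqrt((r(-729, -391) - 1*(-10406)) + 3925676) = sqrt(((1 - 494*(-729) - 391*(-729)**2)/(-494 - 391*(-729)) - 1*(-10406)) + 3925676) = sqrt(((1 + 360126 - 391*531441)/(-494 + 285039) + 10406) + 3925676) = sqrt(((1 + 360126 - 207793431)/284545 + 10406) + 3925676) = sqrt(((1/284545)*(-207433304) + 10406) + 3925676) = sqrt((-207433304/284545 + 10406) + 3925676) = sqrt(2753541966/284545 + 3925676) = sqrt(1119785019386/284545) = sqrt(318629228341189370)/284545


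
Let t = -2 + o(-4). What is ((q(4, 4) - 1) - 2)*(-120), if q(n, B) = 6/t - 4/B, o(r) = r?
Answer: 600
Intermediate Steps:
t = -6 (t = -2 - 4 = -6)
q(n, B) = -1 - 4/B (q(n, B) = 6/(-6) - 4/B = 6*(-⅙) - 4/B = -1 - 4/B)
((q(4, 4) - 1) - 2)*(-120) = (((-4 - 1*4)/4 - 1) - 2)*(-120) = (((-4 - 4)/4 - 1) - 2)*(-120) = (((¼)*(-8) - 1) - 2)*(-120) = ((-2 - 1) - 2)*(-120) = (-3 - 2)*(-120) = -5*(-120) = 600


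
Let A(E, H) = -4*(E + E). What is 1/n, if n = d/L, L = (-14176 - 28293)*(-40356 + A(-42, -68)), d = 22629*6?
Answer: 283268230/22629 ≈ 12518.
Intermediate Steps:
A(E, H) = -8*E
d = 135774
L = 1699609380 (L = (-14176 - 28293)*(-40356 - 8*(-42)) = -42469*(-40356 + 336) = -42469*(-40020) = 1699609380)
n = 22629/283268230 (n = 135774/1699609380 = 135774*(1/1699609380) = 22629/283268230 ≈ 7.9885e-5)
1/n = 1/(22629/283268230) = 283268230/22629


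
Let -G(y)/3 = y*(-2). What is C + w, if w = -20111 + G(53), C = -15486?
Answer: -35279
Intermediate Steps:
G(y) = 6*y (G(y) = -3*y*(-2) = -(-6)*y = 6*y)
w = -19793 (w = -20111 + 6*53 = -20111 + 318 = -19793)
C + w = -15486 - 19793 = -35279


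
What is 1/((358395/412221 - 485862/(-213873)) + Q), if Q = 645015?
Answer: 9795882437/6318521880494148 ≈ 1.5503e-6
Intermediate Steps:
1/((358395/412221 - 485862/(-213873)) + Q) = 1/((358395/412221 - 485862/(-213873)) + 645015) = 1/((358395*(1/412221) - 485862*(-1/213873)) + 645015) = 1/((119465/137407 + 161954/71291) + 645015) = 1/(30770392593/9795882437 + 645015) = 1/(6318521880494148/9795882437) = 9795882437/6318521880494148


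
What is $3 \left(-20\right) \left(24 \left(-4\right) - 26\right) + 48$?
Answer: $7368$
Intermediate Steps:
$3 \left(-20\right) \left(24 \left(-4\right) - 26\right) + 48 = - 60 \left(-96 - 26\right) + 48 = \left(-60\right) \left(-122\right) + 48 = 7320 + 48 = 7368$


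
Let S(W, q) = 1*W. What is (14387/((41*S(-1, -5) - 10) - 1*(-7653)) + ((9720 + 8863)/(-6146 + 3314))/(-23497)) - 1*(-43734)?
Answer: 1229133406654527/28103539856 ≈ 43736.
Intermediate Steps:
S(W, q) = W
(14387/((41*S(-1, -5) - 10) - 1*(-7653)) + ((9720 + 8863)/(-6146 + 3314))/(-23497)) - 1*(-43734) = (14387/((41*(-1) - 10) - 1*(-7653)) + ((9720 + 8863)/(-6146 + 3314))/(-23497)) - 1*(-43734) = (14387/((-41 - 10) + 7653) + (18583/(-2832))*(-1/23497)) + 43734 = (14387/(-51 + 7653) + (18583*(-1/2832))*(-1/23497)) + 43734 = (14387/7602 - 18583/2832*(-1/23497)) + 43734 = (14387*(1/7602) + 18583/66543504) + 43734 = (14387/7602 + 18583/66543504) + 43734 = 53194592223/28103539856 + 43734 = 1229133406654527/28103539856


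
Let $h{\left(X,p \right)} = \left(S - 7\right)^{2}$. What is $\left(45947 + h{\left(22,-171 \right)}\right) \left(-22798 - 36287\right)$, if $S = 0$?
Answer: $-2717673660$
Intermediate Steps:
$h{\left(X,p \right)} = 49$ ($h{\left(X,p \right)} = \left(0 - 7\right)^{2} = \left(-7\right)^{2} = 49$)
$\left(45947 + h{\left(22,-171 \right)}\right) \left(-22798 - 36287\right) = \left(45947 + 49\right) \left(-22798 - 36287\right) = 45996 \left(-59085\right) = -2717673660$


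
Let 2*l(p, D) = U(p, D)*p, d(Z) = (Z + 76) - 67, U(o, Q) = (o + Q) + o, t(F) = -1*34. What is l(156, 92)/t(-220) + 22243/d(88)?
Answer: -1150201/1649 ≈ -697.51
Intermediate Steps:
t(F) = -34
U(o, Q) = Q + 2*o (U(o, Q) = (Q + o) + o = Q + 2*o)
d(Z) = 9 + Z (d(Z) = (76 + Z) - 67 = 9 + Z)
l(p, D) = p*(D + 2*p)/2 (l(p, D) = ((D + 2*p)*p)/2 = (p*(D + 2*p))/2 = p*(D + 2*p)/2)
l(156, 92)/t(-220) + 22243/d(88) = ((1/2)*156*(92 + 2*156))/(-34) + 22243/(9 + 88) = ((1/2)*156*(92 + 312))*(-1/34) + 22243/97 = ((1/2)*156*404)*(-1/34) + 22243*(1/97) = 31512*(-1/34) + 22243/97 = -15756/17 + 22243/97 = -1150201/1649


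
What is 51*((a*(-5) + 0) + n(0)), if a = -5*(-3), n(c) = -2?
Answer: -3927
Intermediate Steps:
a = 15
51*((a*(-5) + 0) + n(0)) = 51*((15*(-5) + 0) - 2) = 51*((-75 + 0) - 2) = 51*(-75 - 2) = 51*(-77) = -3927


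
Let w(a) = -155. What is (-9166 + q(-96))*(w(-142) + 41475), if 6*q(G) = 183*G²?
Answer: 11235817040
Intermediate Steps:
q(G) = 61*G²/2 (q(G) = (183*G²)/6 = 61*G²/2)
(-9166 + q(-96))*(w(-142) + 41475) = (-9166 + (61/2)*(-96)²)*(-155 + 41475) = (-9166 + (61/2)*9216)*41320 = (-9166 + 281088)*41320 = 271922*41320 = 11235817040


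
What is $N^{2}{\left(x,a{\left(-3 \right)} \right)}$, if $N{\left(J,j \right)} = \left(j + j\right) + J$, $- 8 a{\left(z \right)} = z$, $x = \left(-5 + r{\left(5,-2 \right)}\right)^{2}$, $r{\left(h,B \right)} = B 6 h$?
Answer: $\frac{285711409}{16} \approx 1.7857 \cdot 10^{7}$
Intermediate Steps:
$r{\left(h,B \right)} = 6 B h$
$x = 4225$ ($x = \left(-5 + 6 \left(-2\right) 5\right)^{2} = \left(-5 - 60\right)^{2} = \left(-65\right)^{2} = 4225$)
$a{\left(z \right)} = - \frac{z}{8}$
$N{\left(J,j \right)} = J + 2 j$ ($N{\left(J,j \right)} = 2 j + J = J + 2 j$)
$N^{2}{\left(x,a{\left(-3 \right)} \right)} = \left(4225 + 2 \left(\left(- \frac{1}{8}\right) \left(-3\right)\right)\right)^{2} = \left(4225 + 2 \cdot \frac{3}{8}\right)^{2} = \left(4225 + \frac{3}{4}\right)^{2} = \left(\frac{16903}{4}\right)^{2} = \frac{285711409}{16}$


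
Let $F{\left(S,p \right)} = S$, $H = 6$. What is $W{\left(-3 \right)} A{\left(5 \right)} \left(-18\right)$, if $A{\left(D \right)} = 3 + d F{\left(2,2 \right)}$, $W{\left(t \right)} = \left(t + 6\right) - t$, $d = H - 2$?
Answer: $-1188$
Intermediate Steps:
$d = 4$ ($d = 6 - 2 = 4$)
$W{\left(t \right)} = 6$ ($W{\left(t \right)} = \left(6 + t\right) - t = 6$)
$A{\left(D \right)} = 11$ ($A{\left(D \right)} = 3 + 4 \cdot 2 = 3 + 8 = 11$)
$W{\left(-3 \right)} A{\left(5 \right)} \left(-18\right) = 6 \cdot 11 \left(-18\right) = 66 \left(-18\right) = -1188$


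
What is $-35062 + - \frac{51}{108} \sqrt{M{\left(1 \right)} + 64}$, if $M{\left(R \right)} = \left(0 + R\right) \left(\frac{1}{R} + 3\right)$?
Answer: $-35062 - \frac{17 \sqrt{17}}{18} \approx -35066.0$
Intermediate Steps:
$M{\left(R \right)} = R \left(3 + \frac{1}{R}\right)$
$-35062 + - \frac{51}{108} \sqrt{M{\left(1 \right)} + 64} = -35062 + - \frac{51}{108} \sqrt{\left(1 + 3 \cdot 1\right) + 64} = -35062 + \left(-51\right) \frac{1}{108} \sqrt{\left(1 + 3\right) + 64} = -35062 - \frac{17 \sqrt{4 + 64}}{36} = -35062 - \frac{17 \sqrt{68}}{36} = -35062 - \frac{17 \cdot 2 \sqrt{17}}{36} = -35062 - \frac{17 \sqrt{17}}{18}$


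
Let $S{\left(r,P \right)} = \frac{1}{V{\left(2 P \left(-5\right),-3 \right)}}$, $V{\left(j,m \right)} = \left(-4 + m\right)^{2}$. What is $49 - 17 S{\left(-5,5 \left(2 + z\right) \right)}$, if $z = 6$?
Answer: $\frac{2384}{49} \approx 48.653$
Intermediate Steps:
$S{\left(r,P \right)} = \frac{1}{49}$ ($S{\left(r,P \right)} = \frac{1}{\left(-4 - 3\right)^{2}} = \frac{1}{\left(-7\right)^{2}} = \frac{1}{49}$)
$49 - 17 S{\left(-5,5 \left(2 + z\right) \right)} = 49 - \frac{17}{49} = \frac{2384}{49}$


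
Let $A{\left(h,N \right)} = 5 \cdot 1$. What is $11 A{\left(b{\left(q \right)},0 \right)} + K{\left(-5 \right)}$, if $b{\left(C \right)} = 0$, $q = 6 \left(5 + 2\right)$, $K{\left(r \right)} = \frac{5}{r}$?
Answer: $54$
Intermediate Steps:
$q = 42$ ($q = 6 \cdot 7 = 42$)
$A{\left(h,N \right)} = 5$
$11 A{\left(b{\left(q \right)},0 \right)} + K{\left(-5 \right)} = 11 \cdot 5 + \frac{5}{-5} = 55 + 5 \left(- \frac{1}{5}\right) = 55 - 1 = 54$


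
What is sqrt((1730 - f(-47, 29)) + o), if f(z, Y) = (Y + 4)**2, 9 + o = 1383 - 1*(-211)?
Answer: sqrt(2226) ≈ 47.180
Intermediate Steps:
o = 1585 (o = -9 + (1383 - 1*(-211)) = -9 + (1383 + 211) = -9 + 1594 = 1585)
f(z, Y) = (4 + Y)**2
sqrt((1730 - f(-47, 29)) + o) = sqrt((1730 - (4 + 29)**2) + 1585) = sqrt((1730 - 1*33**2) + 1585) = sqrt((1730 - 1*1089) + 1585) = sqrt((1730 - 1089) + 1585) = sqrt(641 + 1585) = sqrt(2226)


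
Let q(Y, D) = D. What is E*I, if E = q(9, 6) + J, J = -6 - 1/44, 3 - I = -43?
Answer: -23/22 ≈ -1.0455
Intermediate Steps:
I = 46 (I = 3 - 1*(-43) = 3 + 43 = 46)
J = -265/44 (J = -6 - 1*1/44 = -6 - 1/44 = -265/44 ≈ -6.0227)
E = -1/44 (E = 6 - 265/44 = -1/44 ≈ -0.022727)
E*I = -1/44*46 = -23/22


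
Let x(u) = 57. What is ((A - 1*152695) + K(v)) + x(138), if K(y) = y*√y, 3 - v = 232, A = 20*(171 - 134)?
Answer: -151898 - 229*I*√229 ≈ -1.519e+5 - 3465.4*I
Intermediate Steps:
A = 740 (A = 20*37 = 740)
v = -229 (v = 3 - 1*232 = 3 - 232 = -229)
K(y) = y^(3/2)
((A - 1*152695) + K(v)) + x(138) = ((740 - 1*152695) + (-229)^(3/2)) + 57 = ((740 - 152695) - 229*I*√229) + 57 = (-151955 - 229*I*√229) + 57 = -151898 - 229*I*√229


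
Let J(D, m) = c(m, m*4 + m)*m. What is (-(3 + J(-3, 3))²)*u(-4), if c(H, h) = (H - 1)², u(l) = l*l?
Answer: -3600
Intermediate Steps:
u(l) = l²
c(H, h) = (-1 + H)²
J(D, m) = m*(-1 + m)² (J(D, m) = (-1 + m)²*m = m*(-1 + m)²)
(-(3 + J(-3, 3))²)*u(-4) = -(3 + 3*(-1 + 3)²)²*(-4)² = -(3 + 3*2²)²*16 = -(3 + 3*4)²*16 = -(3 + 12)²*16 = -1*15²*16 = -1*225*16 = -225*16 = -3600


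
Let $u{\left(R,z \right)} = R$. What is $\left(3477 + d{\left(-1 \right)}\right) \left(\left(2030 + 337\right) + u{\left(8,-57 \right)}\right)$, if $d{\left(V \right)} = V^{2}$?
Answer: $8260250$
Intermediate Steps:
$\left(3477 + d{\left(-1 \right)}\right) \left(\left(2030 + 337\right) + u{\left(8,-57 \right)}\right) = \left(3477 + \left(-1\right)^{2}\right) \left(\left(2030 + 337\right) + 8\right) = \left(3477 + 1\right) \left(2367 + 8\right) = 3478 \cdot 2375 = 8260250$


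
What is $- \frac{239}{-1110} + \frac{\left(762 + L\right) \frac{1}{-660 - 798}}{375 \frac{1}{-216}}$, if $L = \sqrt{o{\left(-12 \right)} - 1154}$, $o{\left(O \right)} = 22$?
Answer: $\frac{128959}{249750} + \frac{8 i \sqrt{283}}{10125} \approx 0.51635 + 0.013292 i$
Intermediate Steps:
$L = 2 i \sqrt{283}$ ($L = \sqrt{22 - 1154} = \sqrt{-1132} = 2 i \sqrt{283} \approx 33.645 i$)
$- \frac{239}{-1110} + \frac{\left(762 + L\right) \frac{1}{-660 - 798}}{375 \frac{1}{-216}} = - \frac{239}{-1110} + \frac{\left(762 + 2 i \sqrt{283}\right) \frac{1}{-660 - 798}}{375 \frac{1}{-216}} = \left(-239\right) \left(- \frac{1}{1110}\right) + \frac{\left(762 + 2 i \sqrt{283}\right) \frac{1}{-1458}}{375 \left(- \frac{1}{216}\right)} = \frac{239}{1110} + \frac{\left(762 + 2 i \sqrt{283}\right) \left(- \frac{1}{1458}\right)}{- \frac{125}{72}} = \frac{239}{1110} + \left(- \frac{127}{243} - \frac{i \sqrt{283}}{729}\right) \left(- \frac{72}{125}\right) = \frac{239}{1110} + \left(\frac{1016}{3375} + \frac{8 i \sqrt{283}}{10125}\right) = \frac{128959}{249750} + \frac{8 i \sqrt{283}}{10125}$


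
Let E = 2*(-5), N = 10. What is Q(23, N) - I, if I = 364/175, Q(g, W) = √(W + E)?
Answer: -52/25 ≈ -2.0800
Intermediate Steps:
E = -10
Q(g, W) = √(-10 + W) (Q(g, W) = √(W - 10) = √(-10 + W))
I = 52/25 (I = 364*(1/175) = 52/25 ≈ 2.0800)
Q(23, N) - I = √(-10 + 10) - 1*52/25 = √0 - 52/25 = 0 - 52/25 = -52/25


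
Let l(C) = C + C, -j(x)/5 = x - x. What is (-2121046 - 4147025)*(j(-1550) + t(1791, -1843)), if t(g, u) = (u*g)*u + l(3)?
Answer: -38131172873103915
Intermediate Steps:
j(x) = 0 (j(x) = -5*(x - x) = -5*0 = 0)
l(C) = 2*C
t(g, u) = 6 + g*u² (t(g, u) = (u*g)*u + 2*3 = (g*u)*u + 6 = g*u² + 6 = 6 + g*u²)
(-2121046 - 4147025)*(j(-1550) + t(1791, -1843)) = (-2121046 - 4147025)*(0 + (6 + 1791*(-1843)²)) = -6268071*(0 + (6 + 1791*3396649)) = -6268071*(0 + (6 + 6083398359)) = -6268071*(0 + 6083398365) = -6268071*6083398365 = -38131172873103915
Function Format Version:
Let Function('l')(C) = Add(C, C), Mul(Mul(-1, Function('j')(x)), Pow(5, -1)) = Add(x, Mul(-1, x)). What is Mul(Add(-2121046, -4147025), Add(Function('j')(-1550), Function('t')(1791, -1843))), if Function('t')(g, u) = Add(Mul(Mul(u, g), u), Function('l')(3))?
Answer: -38131172873103915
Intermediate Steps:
Function('j')(x) = 0 (Function('j')(x) = Mul(-5, Add(x, Mul(-1, x))) = Mul(-5, 0) = 0)
Function('l')(C) = Mul(2, C)
Function('t')(g, u) = Add(6, Mul(g, Pow(u, 2))) (Function('t')(g, u) = Add(Mul(Mul(u, g), u), Mul(2, 3)) = Add(Mul(Mul(g, u), u), 6) = Add(Mul(g, Pow(u, 2)), 6) = Add(6, Mul(g, Pow(u, 2))))
Mul(Add(-2121046, -4147025), Add(Function('j')(-1550), Function('t')(1791, -1843))) = Mul(Add(-2121046, -4147025), Add(0, Add(6, Mul(1791, Pow(-1843, 2))))) = Mul(-6268071, Add(0, Add(6, Mul(1791, 3396649)))) = Mul(-6268071, Add(0, Add(6, 6083398359))) = Mul(-6268071, Add(0, 6083398365)) = Mul(-6268071, 6083398365) = -38131172873103915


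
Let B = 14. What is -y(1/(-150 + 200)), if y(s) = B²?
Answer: -196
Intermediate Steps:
y(s) = 196 (y(s) = 14² = 196)
-y(1/(-150 + 200)) = -1*196 = -196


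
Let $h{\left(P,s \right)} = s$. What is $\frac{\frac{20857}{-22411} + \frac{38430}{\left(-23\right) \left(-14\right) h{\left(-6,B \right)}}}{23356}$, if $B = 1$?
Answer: $\frac{15259621}{3009730067} \approx 0.0050701$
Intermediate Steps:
$\frac{\frac{20857}{-22411} + \frac{38430}{\left(-23\right) \left(-14\right) h{\left(-6,B \right)}}}{23356} = \frac{\frac{20857}{-22411} + \frac{38430}{\left(-23\right) \left(-14\right) 1}}{23356} = \left(20857 \left(- \frac{1}{22411}\right) + \frac{38430}{322 \cdot 1}\right) \frac{1}{23356} = \left(- \frac{20857}{22411} + \frac{38430}{322}\right) \frac{1}{23356} = \left(- \frac{20857}{22411} + 38430 \cdot \frac{1}{322}\right) \frac{1}{23356} = \left(- \frac{20857}{22411} + \frac{2745}{23}\right) \frac{1}{23356} = \frac{61038484}{515453} \cdot \frac{1}{23356} = \frac{15259621}{3009730067}$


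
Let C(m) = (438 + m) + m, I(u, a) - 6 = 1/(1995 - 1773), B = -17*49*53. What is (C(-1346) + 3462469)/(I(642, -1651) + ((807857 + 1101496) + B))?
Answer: 768167730/414076621 ≈ 1.8551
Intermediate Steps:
B = -44149 (B = -833*53 = -44149)
I(u, a) = 1333/222 (I(u, a) = 6 + 1/(1995 - 1773) = 6 + 1/222 = 1333/222)
C(m) = 438 + 2*m
(C(-1346) + 3462469)/(I(642, -1651) + ((807857 + 1101496) + B)) = ((438 + 2*(-1346)) + 3462469)/(1333/222 + ((807857 + 1101496) - 44149)) = ((438 - 2692) + 3462469)/(1333/222 + (1909353 - 44149)) = (-2254 + 3462469)/(1333/222 + 1865204) = 3460215/(414076621/222) = 3460215*(222/414076621) = 768167730/414076621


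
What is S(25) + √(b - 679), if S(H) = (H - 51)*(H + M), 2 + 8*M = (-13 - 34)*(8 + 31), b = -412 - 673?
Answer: 21255/4 + 42*I ≈ 5313.8 + 42.0*I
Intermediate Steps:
b = -1085
M = -1835/8 (M = -¼ + ((-13 - 34)*(8 + 31))/8 = -¼ + (-47*39)/8 = -¼ + (⅛)*(-1833) = -¼ - 1833/8 = -1835/8 ≈ -229.38)
S(H) = (-51 + H)*(-1835/8 + H) (S(H) = (H - 51)*(H - 1835/8) = (-51 + H)*(-1835/8 + H))
S(25) + √(b - 679) = (93585/8 + 25² - 2243/8*25) + √(-1085 - 679) = (93585/8 + 625 - 56075/8) + √(-1764) = 21255/4 + 42*I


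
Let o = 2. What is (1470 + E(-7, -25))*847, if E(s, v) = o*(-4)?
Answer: 1238314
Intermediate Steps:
E(s, v) = -8 (E(s, v) = 2*(-4) = -8)
(1470 + E(-7, -25))*847 = (1470 - 8)*847 = 1462*847 = 1238314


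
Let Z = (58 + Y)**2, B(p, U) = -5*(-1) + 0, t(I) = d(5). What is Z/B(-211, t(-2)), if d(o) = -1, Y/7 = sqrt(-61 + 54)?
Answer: 3021/5 + 812*I*sqrt(7)/5 ≈ 604.2 + 429.67*I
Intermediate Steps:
Y = 7*I*sqrt(7) (Y = 7*sqrt(-61 + 54) = 7*sqrt(-7) = 7*(I*sqrt(7)) = 7*I*sqrt(7) ≈ 18.52*I)
t(I) = -1
B(p, U) = 5 (B(p, U) = 5 + 0 = 5)
Z = (58 + 7*I*sqrt(7))**2 ≈ 3021.0 + 2148.4*I
Z/B(-211, t(-2)) = (3021 + 812*I*sqrt(7))/5 = (3021 + 812*I*sqrt(7))*(1/5) = 3021/5 + 812*I*sqrt(7)/5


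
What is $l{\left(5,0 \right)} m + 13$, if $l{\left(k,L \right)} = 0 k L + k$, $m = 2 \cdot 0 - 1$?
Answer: $8$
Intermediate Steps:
$m = -1$ ($m = 0 - 1 = -1$)
$l{\left(k,L \right)} = k$ ($l{\left(k,L \right)} = 0 L + k = 0 + k = k$)
$l{\left(5,0 \right)} m + 13 = 5 \left(-1\right) + 13 = -5 + 13 = 8$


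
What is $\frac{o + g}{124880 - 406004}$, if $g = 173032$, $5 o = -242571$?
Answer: $- \frac{622589}{1405620} \approx -0.44293$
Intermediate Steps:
$o = - \frac{242571}{5}$ ($o = \frac{1}{5} \left(-242571\right) = - \frac{242571}{5} \approx -48514.0$)
$\frac{o + g}{124880 - 406004} = \frac{- \frac{242571}{5} + 173032}{124880 - 406004} = \frac{622589}{5 \left(-281124\right)} = \frac{622589}{5} \left(- \frac{1}{281124}\right) = - \frac{622589}{1405620}$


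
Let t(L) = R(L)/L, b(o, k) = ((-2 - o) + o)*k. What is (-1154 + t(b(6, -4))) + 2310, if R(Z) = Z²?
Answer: 1164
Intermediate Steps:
b(o, k) = -2*k
t(L) = L (t(L) = L²/L = L)
(-1154 + t(b(6, -4))) + 2310 = (-1154 - 2*(-4)) + 2310 = (-1154 + 8) + 2310 = -1146 + 2310 = 1164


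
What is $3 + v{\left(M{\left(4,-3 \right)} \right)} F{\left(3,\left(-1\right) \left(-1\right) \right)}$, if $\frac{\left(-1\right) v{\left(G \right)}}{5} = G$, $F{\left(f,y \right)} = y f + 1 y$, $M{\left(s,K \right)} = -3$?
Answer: $63$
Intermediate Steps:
$F{\left(f,y \right)} = y + f y$ ($F{\left(f,y \right)} = f y + y = y + f y$)
$v{\left(G \right)} = - 5 G$
$3 + v{\left(M{\left(4,-3 \right)} \right)} F{\left(3,\left(-1\right) \left(-1\right) \right)} = 3 + \left(-5\right) \left(-3\right) \left(-1\right) \left(-1\right) \left(1 + 3\right) = 3 + 15 \cdot 1 \cdot 4 = 3 + 15 \cdot 4 = 3 + 60 = 63$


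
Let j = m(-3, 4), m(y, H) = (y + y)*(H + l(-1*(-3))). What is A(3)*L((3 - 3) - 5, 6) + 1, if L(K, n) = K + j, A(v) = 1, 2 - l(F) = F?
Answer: -22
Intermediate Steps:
l(F) = 2 - F
m(y, H) = 2*y*(-1 + H) (m(y, H) = (y + y)*(H + (2 - (-1)*(-3))) = (2*y)*(H + (2 - 1*3)) = (2*y)*(H + (2 - 3)) = (2*y)*(H - 1) = (2*y)*(-1 + H) = 2*y*(-1 + H))
j = -18 (j = 2*(-3)*(-1 + 4) = 2*(-3)*3 = -18)
L(K, n) = -18 + K (L(K, n) = K - 18 = -18 + K)
A(3)*L((3 - 3) - 5, 6) + 1 = 1*(-18 + ((3 - 3) - 5)) + 1 = 1*(-18 + (0 - 5)) + 1 = 1*(-18 - 5) + 1 = 1*(-23) + 1 = -23 + 1 = -22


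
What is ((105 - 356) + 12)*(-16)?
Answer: 3824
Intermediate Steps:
((105 - 356) + 12)*(-16) = (-251 + 12)*(-16) = -239*(-16) = 3824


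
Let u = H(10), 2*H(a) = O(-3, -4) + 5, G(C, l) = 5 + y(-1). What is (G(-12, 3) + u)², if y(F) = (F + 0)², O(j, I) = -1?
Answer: 64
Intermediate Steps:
y(F) = F²
G(C, l) = 6 (G(C, l) = 5 + (-1)² = 5 + 1 = 6)
H(a) = 2 (H(a) = (-1 + 5)/2 = (½)*4 = 2)
u = 2
(G(-12, 3) + u)² = (6 + 2)² = 8² = 64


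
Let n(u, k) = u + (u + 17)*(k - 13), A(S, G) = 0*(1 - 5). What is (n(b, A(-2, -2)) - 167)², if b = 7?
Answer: 222784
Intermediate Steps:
A(S, G) = 0 (A(S, G) = 0*(-4) = 0)
n(u, k) = u + (-13 + k)*(17 + u) (n(u, k) = u + (17 + u)*(-13 + k) = u + (-13 + k)*(17 + u))
(n(b, A(-2, -2)) - 167)² = ((-221 - 12*7 + 17*0 + 0*7) - 167)² = ((-221 - 84 + 0 + 0) - 167)² = (-305 - 167)² = (-472)² = 222784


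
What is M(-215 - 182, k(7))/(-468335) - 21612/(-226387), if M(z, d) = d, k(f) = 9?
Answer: 1445659791/15146422235 ≈ 0.095446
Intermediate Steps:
M(-215 - 182, k(7))/(-468335) - 21612/(-226387) = 9/(-468335) - 21612/(-226387) = 9*(-1/468335) - 21612*(-1/226387) = -9/468335 + 21612/226387 = 1445659791/15146422235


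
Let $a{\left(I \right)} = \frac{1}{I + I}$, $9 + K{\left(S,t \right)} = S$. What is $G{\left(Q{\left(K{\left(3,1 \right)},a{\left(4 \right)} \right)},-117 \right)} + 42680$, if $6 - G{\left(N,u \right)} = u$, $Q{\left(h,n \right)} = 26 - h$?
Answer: $42803$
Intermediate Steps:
$K{\left(S,t \right)} = -9 + S$
$a{\left(I \right)} = \frac{1}{2 I}$
$G{\left(N,u \right)} = 6 - u$
$G{\left(Q{\left(K{\left(3,1 \right)},a{\left(4 \right)} \right)},-117 \right)} + 42680 = \left(6 - -117\right) + 42680 = \left(6 + 117\right) + 42680 = 123 + 42680 = 42803$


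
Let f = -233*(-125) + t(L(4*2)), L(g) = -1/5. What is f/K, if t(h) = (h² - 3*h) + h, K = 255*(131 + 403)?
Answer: 40452/189125 ≈ 0.21389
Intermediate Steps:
K = 136170 (K = 255*534 = 136170)
L(g) = -⅕ (L(g) = -1*⅕ = -⅕)
t(h) = h² - 2*h
f = 728136/25 (f = -233*(-125) - (-2 - ⅕)/5 = 29125 - ⅕*(-11/5) = 29125 + 11/25 = 728136/25 ≈ 29125.)
f/K = (728136/25)/136170 = (728136/25)*(1/136170) = 40452/189125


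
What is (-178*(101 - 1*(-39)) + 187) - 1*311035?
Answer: -335768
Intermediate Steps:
(-178*(101 - 1*(-39)) + 187) - 1*311035 = (-178*(101 + 39) + 187) - 311035 = (-178*140 + 187) - 311035 = (-24920 + 187) - 311035 = -24733 - 311035 = -335768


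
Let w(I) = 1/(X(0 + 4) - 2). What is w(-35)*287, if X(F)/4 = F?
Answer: 41/2 ≈ 20.500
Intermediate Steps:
X(F) = 4*F
w(I) = 1/14 (w(I) = 1/(4*(0 + 4) - 2) = 1/(4*4 - 2) = 1/(16 - 2) = 1/14)
w(-35)*287 = (1/14)*287 = 41/2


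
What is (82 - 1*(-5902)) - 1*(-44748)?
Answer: 50732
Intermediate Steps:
(82 - 1*(-5902)) - 1*(-44748) = (82 + 5902) + 44748 = 5984 + 44748 = 50732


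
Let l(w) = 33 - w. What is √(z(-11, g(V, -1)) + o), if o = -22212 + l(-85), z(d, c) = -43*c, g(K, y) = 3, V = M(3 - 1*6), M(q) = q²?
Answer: I*√22223 ≈ 149.07*I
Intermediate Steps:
V = 9 (V = (3 - 1*6)² = (3 - 6)² = (-3)² = 9)
o = -22094 (o = -22212 + (33 - 1*(-85)) = -22212 + (33 + 85) = -22212 + 118 = -22094)
√(z(-11, g(V, -1)) + o) = √(-43*3 - 22094) = √(-129 - 22094) = √(-22223) = I*√22223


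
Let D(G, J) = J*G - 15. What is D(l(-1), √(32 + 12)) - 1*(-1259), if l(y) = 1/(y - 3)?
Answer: 1244 - √11/2 ≈ 1242.3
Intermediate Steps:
l(y) = 1/(-3 + y)
D(G, J) = -15 + G*J (D(G, J) = G*J - 15 = -15 + G*J)
D(l(-1), √(32 + 12)) - 1*(-1259) = (-15 + √(32 + 12)/(-3 - 1)) - 1*(-1259) = (-15 + √44/(-4)) + 1259 = (-15 - √11/2) + 1259 = 1244 - √11/2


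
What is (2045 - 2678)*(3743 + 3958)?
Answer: -4874733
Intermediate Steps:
(2045 - 2678)*(3743 + 3958) = -633*7701 = -4874733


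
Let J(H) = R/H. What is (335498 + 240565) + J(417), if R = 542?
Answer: 240218813/417 ≈ 5.7606e+5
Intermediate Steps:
J(H) = 542/H
(335498 + 240565) + J(417) = (335498 + 240565) + 542/417 = 576063 + 542*(1/417) = 576063 + 542/417 = 240218813/417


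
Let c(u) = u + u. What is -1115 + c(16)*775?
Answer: 23685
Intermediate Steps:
c(u) = 2*u
-1115 + c(16)*775 = -1115 + (2*16)*775 = -1115 + 32*775 = -1115 + 24800 = 23685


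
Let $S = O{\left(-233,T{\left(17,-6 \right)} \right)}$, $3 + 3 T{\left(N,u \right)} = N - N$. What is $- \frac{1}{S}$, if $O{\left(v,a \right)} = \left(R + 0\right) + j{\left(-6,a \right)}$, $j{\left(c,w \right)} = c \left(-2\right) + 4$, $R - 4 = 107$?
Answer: $- \frac{1}{127} \approx -0.007874$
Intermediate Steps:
$R = 111$ ($R = 4 + 107 = 111$)
$T{\left(N,u \right)} = -1$ ($T{\left(N,u \right)} = -1 + \frac{N - N}{3} = -1 + \frac{1}{3} \cdot 0 = -1 + 0 = -1$)
$j{\left(c,w \right)} = 4 - 2 c$ ($j{\left(c,w \right)} = - 2 c + 4 = 4 - 2 c$)
$O{\left(v,a \right)} = 127$ ($O{\left(v,a \right)} = \left(111 + 0\right) + \left(4 - -12\right) = 111 + \left(4 + 12\right) = 111 + 16 = 127$)
$S = 127$
$- \frac{1}{S} = - \frac{1}{127}$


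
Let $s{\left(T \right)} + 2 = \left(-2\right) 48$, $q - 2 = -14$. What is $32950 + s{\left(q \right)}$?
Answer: $32852$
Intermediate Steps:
$q = -12$ ($q = 2 - 14 = -12$)
$s{\left(T \right)} = -98$ ($s{\left(T \right)} = -2 - 96 = -98$)
$32950 + s{\left(q \right)} = 32950 - 98 = 32852$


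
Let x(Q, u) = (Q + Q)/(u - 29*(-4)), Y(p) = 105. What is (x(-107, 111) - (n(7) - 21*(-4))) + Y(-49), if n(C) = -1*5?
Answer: 5688/227 ≈ 25.057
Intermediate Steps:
x(Q, u) = 2*Q/(116 + u) (x(Q, u) = (2*Q)/(u + 116) = (2*Q)/(116 + u) = 2*Q/(116 + u))
n(C) = -5
(x(-107, 111) - (n(7) - 21*(-4))) + Y(-49) = (2*(-107)/(116 + 111) - (-5 - 21*(-4))) + 105 = (2*(-107)/227 - (-5 + 84)) + 105 = (2*(-107)*(1/227) - 1*79) + 105 = (-214/227 - 79) + 105 = -18147/227 + 105 = 5688/227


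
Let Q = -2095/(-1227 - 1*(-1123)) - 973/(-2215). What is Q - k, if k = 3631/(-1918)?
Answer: 4965429283/220915240 ≈ 22.477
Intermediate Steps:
k = -3631/1918 (k = 3631*(-1/1918) = -3631/1918 ≈ -1.8931)
Q = 4741617/230360 (Q = -2095/(-1227 + 1123) - 973*(-1/2215) = -2095/(-104) + 973/2215 = -2095*(-1/104) + 973/2215 = 2095/104 + 973/2215 = 4741617/230360 ≈ 20.583)
Q - k = 4741617/230360 - 1*(-3631/1918) = 4741617/230360 + 3631/1918 = 4965429283/220915240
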